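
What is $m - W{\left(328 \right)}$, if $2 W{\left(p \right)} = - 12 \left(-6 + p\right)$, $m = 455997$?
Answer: $457929$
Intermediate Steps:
$W{\left(p \right)} = 36 - 6 p$ ($W{\left(p \right)} = \frac{\left(-12\right) \left(-6 + p\right)}{2} = \frac{72 - 12 p}{2} = 36 - 6 p$)
$m - W{\left(328 \right)} = 455997 - \left(36 - 1968\right) = 455997 - -1932 = 455997 + 1932 = 457929$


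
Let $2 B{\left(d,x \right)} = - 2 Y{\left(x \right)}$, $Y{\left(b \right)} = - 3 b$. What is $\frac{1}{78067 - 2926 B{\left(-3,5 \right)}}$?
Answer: $\frac{1}{34177} \approx 2.9259 \cdot 10^{-5}$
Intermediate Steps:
$B{\left(d,x \right)} = 3 x$ ($B{\left(d,x \right)} = \frac{\left(-2\right) \left(- 3 x\right)}{2} = \frac{6 x}{2} = 3 x$)
$\frac{1}{78067 - 2926 B{\left(-3,5 \right)}} = \frac{1}{78067 - 2926 \cdot 3 \cdot 5} = \frac{1}{78067 - 43890} = \frac{1}{34177}$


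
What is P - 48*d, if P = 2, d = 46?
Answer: -2206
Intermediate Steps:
P - 48*d = 2 - 48*46 = 2 - 2208 = -2206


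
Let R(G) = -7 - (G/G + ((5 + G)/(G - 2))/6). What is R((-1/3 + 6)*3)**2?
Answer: 137641/2025 ≈ 67.971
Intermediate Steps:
R(G) = -8 - (5 + G)/(6*(-2 + G)) (R(G) = -7 - (1 + ((5 + G)/(-2 + G))*(1/6)) = -7 - (1 + (5 + G)/(6*(-2 + G))) = -7 + (-1 - (5 + G)/(6*(-2 + G))) = -8 - (5 + G)/(6*(-2 + G)))
R((-1/3 + 6)*3)**2 = (7*(13 - 7*(-1/3 + 6)*3)/(6*(-2 + (-1/3 + 6)*3)))**2 = (7*(13 - 119*3/3)/(6*(-2 + (17/3)*3)))**2 = (7*(13 - 7*17)/(6*(-2 + 17)))**2 = ((7/6)*(13 - 119)/15)**2 = ((7/6)*(1/15)*(-106))**2 = (-371/45)**2 = 137641/2025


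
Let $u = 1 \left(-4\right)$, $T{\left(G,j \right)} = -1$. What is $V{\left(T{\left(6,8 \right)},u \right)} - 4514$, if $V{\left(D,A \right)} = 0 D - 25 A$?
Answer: $-4414$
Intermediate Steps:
$u = -4$
$V{\left(D,A \right)} = - 25 A$ ($V{\left(D,A \right)} = 0 - 25 A = - 25 A$)
$V{\left(T{\left(6,8 \right)},u \right)} - 4514 = \left(-25\right) \left(-4\right) - 4514 = 100 - 4514 = -4414$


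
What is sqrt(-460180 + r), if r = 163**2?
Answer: 3*I*sqrt(48179) ≈ 658.49*I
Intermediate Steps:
r = 26569
sqrt(-460180 + r) = sqrt(-460180 + 26569) = sqrt(-433611) = 3*I*sqrt(48179)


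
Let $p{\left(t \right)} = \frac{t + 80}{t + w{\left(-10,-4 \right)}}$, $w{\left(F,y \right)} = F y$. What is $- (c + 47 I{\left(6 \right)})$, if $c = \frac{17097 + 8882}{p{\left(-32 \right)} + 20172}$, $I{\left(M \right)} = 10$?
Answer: $- \frac{9509639}{20178} \approx -471.29$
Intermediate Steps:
$p{\left(t \right)} = \frac{80 + t}{40 + t}$ ($p{\left(t \right)} = \frac{t + 80}{t - -40} = \frac{80 + t}{t + 40} = \frac{80 + t}{40 + t}$)
$c = \frac{25979}{20178}$ ($c = \frac{17097 + 8882}{\frac{80 - 32}{40 - 32} + 20172} = \frac{25979}{\frac{1}{8} \cdot 48 + 20172} = \frac{25979}{6 + 20172} = \frac{25979}{20178} \approx 1.2875$)
$- (c + 47 I{\left(6 \right)}) = - (\frac{25979}{20178} + 47 \cdot 10) = - (\frac{25979}{20178} + 470) = \left(-1\right) \frac{9509639}{20178} = - \frac{9509639}{20178}$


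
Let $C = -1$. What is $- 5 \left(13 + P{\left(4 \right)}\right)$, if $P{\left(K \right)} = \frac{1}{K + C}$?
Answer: $- \frac{200}{3} \approx -66.667$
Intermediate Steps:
$P{\left(K \right)} = \frac{1}{-1 + K}$ ($P{\left(K \right)} = \frac{1}{K - 1} = \frac{1}{-1 + K}$)
$- 5 \left(13 + P{\left(4 \right)}\right) = - 5 \left(13 + \frac{1}{-1 + 4}\right) = - 5 \left(13 + \frac{1}{3}\right) = \left(-5\right) \frac{40}{3} = - \frac{200}{3}$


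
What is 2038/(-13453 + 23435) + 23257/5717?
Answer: 121901310/28533547 ≈ 4.2722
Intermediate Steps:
2038/(-13453 + 23435) + 23257/5717 = 2038/9982 + 23257*(1/5717) = 2038*(1/9982) + 23257/5717 = 1019/4991 + 23257/5717 = 121901310/28533547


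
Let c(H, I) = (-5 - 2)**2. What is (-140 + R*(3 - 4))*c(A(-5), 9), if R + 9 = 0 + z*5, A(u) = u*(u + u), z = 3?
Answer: -7154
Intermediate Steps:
A(u) = 2*u**2 (A(u) = u*(2*u) = 2*u**2)
R = 6 (R = -9 + (0 + 3*5) = -9 + (0 + 15) = -9 + 15 = 6)
c(H, I) = 49 (c(H, I) = (-7)**2 = 49)
(-140 + R*(3 - 4))*c(A(-5), 9) = (-140 + 6*(3 - 4))*49 = (-140 + 6*(-1))*49 = (-140 - 6)*49 = -146*49 = -7154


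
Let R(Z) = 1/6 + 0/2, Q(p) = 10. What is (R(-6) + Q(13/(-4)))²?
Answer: 3721/36 ≈ 103.36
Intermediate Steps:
R(Z) = ⅙ (R(Z) = 1*(⅙) + 0*(½) = ⅙ + 0 = ⅙)
(R(-6) + Q(13/(-4)))² = (⅙ + 10)² = (61/6)² = 3721/36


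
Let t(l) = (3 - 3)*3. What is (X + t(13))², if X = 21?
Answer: 441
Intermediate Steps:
t(l) = 0 (t(l) = 0*3 = 0)
(X + t(13))² = (21 + 0)² = 21² = 441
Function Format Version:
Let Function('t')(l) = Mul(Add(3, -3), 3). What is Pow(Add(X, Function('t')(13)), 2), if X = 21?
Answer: 441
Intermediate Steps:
Function('t')(l) = 0 (Function('t')(l) = Mul(0, 3) = 0)
Pow(Add(X, Function('t')(13)), 2) = Pow(Add(21, 0), 2) = Pow(21, 2) = 441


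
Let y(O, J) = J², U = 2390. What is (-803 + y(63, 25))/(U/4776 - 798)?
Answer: 425064/1904429 ≈ 0.22320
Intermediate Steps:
(-803 + y(63, 25))/(U/4776 - 798) = (-803 + 25²)/(2390/4776 - 798) = (-803 + 625)/(2390*(1/4776) - 798) = -178/(1195/2388 - 798) = -178/(-1904429/2388) = -178*(-2388/1904429) = 425064/1904429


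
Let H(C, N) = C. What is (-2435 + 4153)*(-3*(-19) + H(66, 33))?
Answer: 211314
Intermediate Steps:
(-2435 + 4153)*(-3*(-19) + H(66, 33)) = (-2435 + 4153)*(-3*(-19) + 66) = 1718*(57 + 66) = 1718*123 = 211314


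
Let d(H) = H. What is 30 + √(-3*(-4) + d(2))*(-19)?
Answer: 30 - 19*√14 ≈ -41.091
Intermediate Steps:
30 + √(-3*(-4) + d(2))*(-19) = 30 + √(-3*(-4) + 2)*(-19) = 30 + √(12 + 2)*(-19) = 30 + √14*(-19) = 30 - 19*√14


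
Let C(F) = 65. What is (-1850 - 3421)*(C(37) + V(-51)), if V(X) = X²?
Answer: -14052486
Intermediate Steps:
(-1850 - 3421)*(C(37) + V(-51)) = (-1850 - 3421)*(65 + (-51)²) = -5271*(65 + 2601) = -5271*2666 = -14052486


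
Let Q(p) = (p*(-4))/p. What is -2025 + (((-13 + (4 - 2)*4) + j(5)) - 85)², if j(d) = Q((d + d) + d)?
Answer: 6811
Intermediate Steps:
Q(p) = -4 (Q(p) = (-4*p)/p = -4)
j(d) = -4
-2025 + (((-13 + (4 - 2)*4) + j(5)) - 85)² = -2025 + (((-13 + (4 - 2)*4) - 4) - 85)² = -2025 + (((-13 + 2*4) - 4) - 85)² = -2025 + (((-13 + 8) - 4) - 85)² = -2025 + ((-5 - 4) - 85)² = -2025 + (-9 - 85)² = -2025 + (-94)² = -2025 + 8836 = 6811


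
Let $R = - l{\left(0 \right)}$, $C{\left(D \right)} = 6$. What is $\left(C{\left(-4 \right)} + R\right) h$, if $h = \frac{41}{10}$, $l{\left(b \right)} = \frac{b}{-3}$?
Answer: $\frac{123}{5} \approx 24.6$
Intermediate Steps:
$l{\left(b \right)} = - \frac{b}{3}$ ($l{\left(b \right)} = b \left(- \frac{1}{3}\right) = - \frac{b}{3}$)
$R = 0$ ($R = - \frac{\left(-1\right) 0}{3} = \left(-1\right) 0 = 0$)
$h = \frac{41}{10}$ ($h = 41 \cdot \frac{1}{10} = \frac{41}{10} \approx 4.1$)
$\left(C{\left(-4 \right)} + R\right) h = \left(6 + 0\right) \frac{41}{10} = 6 \cdot \frac{41}{10} = \frac{123}{5}$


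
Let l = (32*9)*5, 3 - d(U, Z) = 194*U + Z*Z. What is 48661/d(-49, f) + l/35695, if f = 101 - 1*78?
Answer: 349977119/64108220 ≈ 5.4592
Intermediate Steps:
f = 23 (f = 101 - 78 = 23)
d(U, Z) = 3 - Z**2 - 194*U (d(U, Z) = 3 - (194*U + Z*Z) = 3 - (194*U + Z**2) = 3 - (Z**2 + 194*U) = 3 + (-Z**2 - 194*U) = 3 - Z**2 - 194*U)
l = 1440 (l = 288*5 = 1440)
48661/d(-49, f) + l/35695 = 48661/(3 - 1*23**2 - 194*(-49)) + 1440/35695 = 48661/(3 - 1*529 + 9506) + 1440*(1/35695) = 48661/(3 - 529 + 9506) + 288/7139 = 48661/8980 + 288/7139 = 349977119/64108220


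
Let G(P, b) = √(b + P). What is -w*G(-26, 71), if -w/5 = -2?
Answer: -30*√5 ≈ -67.082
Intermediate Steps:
G(P, b) = √(P + b)
w = 10 (w = -5*(-2) = 10)
-w*G(-26, 71) = -10*√(-26 + 71) = -10*√45 = -10*3*√5 = -30*√5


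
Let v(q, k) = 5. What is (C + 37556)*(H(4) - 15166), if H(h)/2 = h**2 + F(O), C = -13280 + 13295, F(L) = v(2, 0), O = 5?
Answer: -568223804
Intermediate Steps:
F(L) = 5
C = 15
H(h) = 10 + 2*h**2 (H(h) = 2*(h**2 + 5) = 2*(5 + h**2) = 10 + 2*h**2)
(C + 37556)*(H(4) - 15166) = (15 + 37556)*((10 + 2*4**2) - 15166) = 37571*((10 + 2*16) - 15166) = 37571*((10 + 32) - 15166) = 37571*(42 - 15166) = 37571*(-15124) = -568223804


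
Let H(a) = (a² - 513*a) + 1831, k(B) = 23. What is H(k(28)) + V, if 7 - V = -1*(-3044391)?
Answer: -3053823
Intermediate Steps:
V = -3044384 (V = 7 - (-1)*(-3044391) = 7 - 1*3044391 = 7 - 3044391 = -3044384)
H(a) = 1831 + a² - 513*a
H(k(28)) + V = (1831 + 23² - 513*23) - 3044384 = (1831 + 529 - 11799) - 3044384 = -9439 - 3044384 = -3053823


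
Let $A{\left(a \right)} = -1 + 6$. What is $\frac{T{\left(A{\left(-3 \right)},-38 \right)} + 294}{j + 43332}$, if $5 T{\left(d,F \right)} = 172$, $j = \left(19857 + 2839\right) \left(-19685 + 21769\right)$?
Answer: $\frac{821}{118354490} \approx 6.9368 \cdot 10^{-6}$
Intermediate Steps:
$A{\left(a \right)} = 5$
$j = 47298464$ ($j = 22696 \cdot 2084 = 47298464$)
$T{\left(d,F \right)} = \frac{172}{5}$ ($T{\left(d,F \right)} = \frac{1}{5} \cdot 172 = \frac{172}{5}$)
$\frac{T{\left(A{\left(-3 \right)},-38 \right)} + 294}{j + 43332} = \frac{\frac{172}{5} + 294}{47298464 + 43332} = \frac{1642}{5 \cdot 47341796} = \frac{1642}{5} \cdot \frac{1}{47341796} = \frac{821}{118354490}$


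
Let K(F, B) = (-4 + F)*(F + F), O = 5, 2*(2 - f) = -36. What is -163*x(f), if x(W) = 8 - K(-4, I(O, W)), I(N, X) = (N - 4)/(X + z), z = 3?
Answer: 9128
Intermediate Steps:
f = 20 (f = 2 - ½*(-36) = 2 + 18 = 20)
I(N, X) = (-4 + N)/(3 + X) (I(N, X) = (N - 4)/(X + 3) = (-4 + N)/(3 + X))
K(F, B) = 2*F*(-4 + F) (K(F, B) = (-4 + F)*(2*F) = 2*F*(-4 + F))
x(W) = -56 (x(W) = 8 - 2*(-4)*(-4 - 4) = 8 - 2*(-4)*(-8) = 8 - 1*64 = 8 - 64 = -56)
-163*x(f) = -163*(-56) = 9128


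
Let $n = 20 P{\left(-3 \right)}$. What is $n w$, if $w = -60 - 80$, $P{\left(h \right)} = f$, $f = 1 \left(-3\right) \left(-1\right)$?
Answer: $-8400$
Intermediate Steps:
$f = 3$ ($f = \left(-3\right) \left(-1\right) = 3$)
$P{\left(h \right)} = 3$
$w = -140$ ($w = -60 - 80 = -140$)
$n = 60$ ($n = 20 \cdot 3 = 60$)
$n w = 60 \left(-140\right) = -8400$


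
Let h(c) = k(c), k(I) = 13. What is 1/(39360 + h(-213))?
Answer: 1/39373 ≈ 2.5398e-5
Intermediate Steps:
h(c) = 13
1/(39360 + h(-213)) = 1/(39360 + 13) = 1/39373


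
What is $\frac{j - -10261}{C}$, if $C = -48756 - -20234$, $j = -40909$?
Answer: $\frac{15324}{14261} \approx 1.0745$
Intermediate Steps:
$C = -28522$ ($C = -48756 + 20234 = -28522$)
$\frac{j - -10261}{C} = \frac{-40909 - -10261}{-28522} = \left(-40909 + 10261\right) \left(- \frac{1}{28522}\right) = \left(-30648\right) \left(- \frac{1}{28522}\right) = \frac{15324}{14261}$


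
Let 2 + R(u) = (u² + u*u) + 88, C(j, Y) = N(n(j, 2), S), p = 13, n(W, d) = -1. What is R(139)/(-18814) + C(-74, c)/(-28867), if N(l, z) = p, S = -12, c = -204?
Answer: -559102879/271551869 ≈ -2.0589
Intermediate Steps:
N(l, z) = 13
C(j, Y) = 13
R(u) = 86 + 2*u² (R(u) = -2 + ((u² + u*u) + 88) = -2 + ((u² + u²) + 88) = -2 + (2*u² + 88) = -2 + (88 + 2*u²) = 86 + 2*u²)
R(139)/(-18814) + C(-74, c)/(-28867) = (86 + 2*139²)/(-18814) + 13/(-28867) = (86 + 2*19321)*(-1/18814) + 13*(-1/28867) = (86 + 38642)*(-1/18814) - 13/28867 = 38728*(-1/18814) - 13/28867 = -19364/9407 - 13/28867 = -559102879/271551869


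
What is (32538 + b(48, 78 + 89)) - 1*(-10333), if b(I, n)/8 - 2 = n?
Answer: 44223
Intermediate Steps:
b(I, n) = 16 + 8*n
(32538 + b(48, 78 + 89)) - 1*(-10333) = (32538 + (16 + 8*(78 + 89))) - 1*(-10333) = (32538 + (16 + 8*167)) + 10333 = (32538 + (16 + 1336)) + 10333 = (32538 + 1352) + 10333 = 33890 + 10333 = 44223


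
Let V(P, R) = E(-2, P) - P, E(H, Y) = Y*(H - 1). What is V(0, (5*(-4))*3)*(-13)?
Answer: 0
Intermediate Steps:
E(H, Y) = Y*(-1 + H)
V(P, R) = -4*P (V(P, R) = P*(-1 - 2) - P = P*(-3) - P = -3*P - P = -4*P)
V(0, (5*(-4))*3)*(-13) = -4*0*(-13) = 0*(-13) = 0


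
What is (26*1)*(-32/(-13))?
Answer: 64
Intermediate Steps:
(26*1)*(-32/(-13)) = 26*(-32*(-1/13)) = 26*(32/13) = 64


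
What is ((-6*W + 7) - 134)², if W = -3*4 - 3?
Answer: 1369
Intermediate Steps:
W = -15 (W = -12 - 3 = -15)
((-6*W + 7) - 134)² = ((-6*(-15) + 7) - 134)² = ((90 + 7) - 134)² = (97 - 134)² = (-37)² = 1369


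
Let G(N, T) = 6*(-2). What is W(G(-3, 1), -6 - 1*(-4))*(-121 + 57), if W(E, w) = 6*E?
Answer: 4608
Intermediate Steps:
G(N, T) = -12
W(G(-3, 1), -6 - 1*(-4))*(-121 + 57) = (6*(-12))*(-121 + 57) = -72*(-64) = 4608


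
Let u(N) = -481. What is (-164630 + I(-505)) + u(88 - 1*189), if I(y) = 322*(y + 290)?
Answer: -234341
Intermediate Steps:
I(y) = 93380 + 322*y (I(y) = 322*(290 + y) = 93380 + 322*y)
(-164630 + I(-505)) + u(88 - 1*189) = (-164630 + (93380 + 322*(-505))) - 481 = (-164630 + (93380 - 162610)) - 481 = (-164630 - 69230) - 481 = -233860 - 481 = -234341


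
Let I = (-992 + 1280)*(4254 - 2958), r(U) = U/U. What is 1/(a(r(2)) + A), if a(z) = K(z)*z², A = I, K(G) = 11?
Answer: 1/373259 ≈ 2.6791e-6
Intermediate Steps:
r(U) = 1
I = 373248 (I = 288*1296 = 373248)
A = 373248
a(z) = 11*z²
1/(a(r(2)) + A) = 1/(11*1² + 373248) = 1/(11*1 + 373248) = 1/(11 + 373248) = 1/373259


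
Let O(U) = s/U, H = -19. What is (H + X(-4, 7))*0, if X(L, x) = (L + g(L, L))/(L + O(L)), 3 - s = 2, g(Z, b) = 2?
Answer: 0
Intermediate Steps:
s = 1 (s = 3 - 1*2 = 3 - 2 = 1)
O(U) = 1/U
X(L, x) = (2 + L)/(L + 1/L) (X(L, x) = (L + 2)/(L + 1/L) = (2 + L)/(L + 1/L))
(H + X(-4, 7))*0 = (-19 - 4*(2 - 4)/(1 + (-4)²))*0 = (-19 - 4*(-2)/(1 + 16))*0 = (-19 - 4*(-2)/17)*0 = (-19 - 4*1/17*(-2))*0 = (-19 + 8/17)*0 = -315/17*0 = 0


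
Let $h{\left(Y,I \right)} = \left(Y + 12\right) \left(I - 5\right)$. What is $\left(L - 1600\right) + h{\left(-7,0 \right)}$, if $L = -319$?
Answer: $-1944$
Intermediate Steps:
$h{\left(Y,I \right)} = \left(-5 + I\right) \left(12 + Y\right)$ ($h{\left(Y,I \right)} = \left(12 + Y\right) \left(-5 + I\right) = \left(-5 + I\right) \left(12 + Y\right)$)
$\left(L - 1600\right) + h{\left(-7,0 \right)} = \left(-319 - 1600\right) + \left(-60 - -35 + 12 \cdot 0 + 0 \left(-7\right)\right) = -1919 + \left(-60 + 35 + 0 + 0\right) = -1919 - 25 = -1944$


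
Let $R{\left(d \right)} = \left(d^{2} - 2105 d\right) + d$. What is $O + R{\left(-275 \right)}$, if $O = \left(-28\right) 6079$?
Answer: $484013$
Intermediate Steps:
$R{\left(d \right)} = d^{2} - 2104 d$
$O = -170212$
$O + R{\left(-275 \right)} = -170212 - 275 \left(-2104 - 275\right) = -170212 - -654225 = -170212 + 654225 = 484013$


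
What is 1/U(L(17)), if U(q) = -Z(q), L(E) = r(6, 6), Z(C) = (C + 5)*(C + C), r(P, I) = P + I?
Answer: -1/408 ≈ -0.0024510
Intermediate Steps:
r(P, I) = I + P
Z(C) = 2*C*(5 + C) (Z(C) = (5 + C)*(2*C) = 2*C*(5 + C))
L(E) = 12 (L(E) = 6 + 6 = 12)
U(q) = -2*q*(5 + q)
1/U(L(17)) = 1/(-2*12*(5 + 12)) = 1/(-2*12*17) = 1/(-408) = -1/408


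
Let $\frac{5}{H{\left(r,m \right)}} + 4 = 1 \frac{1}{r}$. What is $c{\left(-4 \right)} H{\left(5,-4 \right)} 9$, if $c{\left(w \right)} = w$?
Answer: $\frac{900}{19} \approx 47.368$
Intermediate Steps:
$H{\left(r,m \right)} = \frac{5}{-4 + \frac{1}{r}}$ ($H{\left(r,m \right)} = \frac{5}{-4 + 1 \frac{1}{r}} = \frac{5}{-4 + \frac{1}{r}}$)
$c{\left(-4 \right)} H{\left(5,-4 \right)} 9 = - 4 \left(\left(-5\right) 5 \frac{1}{-1 + 4 \cdot 5}\right) 9 = - 4 \left(\left(-5\right) 5 \frac{1}{-1 + 20}\right) 9 = - 4 \left(\left(-5\right) 5 \cdot \frac{1}{19}\right) 9 = \left(-4\right) \left(- \frac{25}{19}\right) 9 = \frac{100}{19} \cdot 9 = \frac{900}{19}$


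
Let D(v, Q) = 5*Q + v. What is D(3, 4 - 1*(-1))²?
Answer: 784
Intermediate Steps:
D(v, Q) = v + 5*Q
D(3, 4 - 1*(-1))² = (3 + 5*(4 - 1*(-1)))² = (3 + 5*(4 + 1))² = (3 + 5*5)² = (3 + 25)² = 28² = 784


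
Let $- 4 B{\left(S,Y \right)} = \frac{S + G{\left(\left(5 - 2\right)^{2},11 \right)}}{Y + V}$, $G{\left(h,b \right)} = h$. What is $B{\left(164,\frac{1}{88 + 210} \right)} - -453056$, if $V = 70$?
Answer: $\frac{18902376655}{41722} \approx 4.5306 \cdot 10^{5}$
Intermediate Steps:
$B{\left(S,Y \right)} = - \frac{9 + S}{4 \left(70 + Y\right)}$ ($B{\left(S,Y \right)} = - \frac{\left(S + \left(5 - 2\right)^{2}\right) \frac{1}{Y + 70}}{4} = - \frac{\left(S + 3^{2}\right) \frac{1}{70 + Y}}{4} = - \frac{\left(S + 9\right) \frac{1}{70 + Y}}{4} = - \frac{\left(9 + S\right) \frac{1}{70 + Y}}{4} = - \frac{\frac{1}{70 + Y} \left(9 + S\right)}{4} = - \frac{9 + S}{4 \left(70 + Y\right)}$)
$B{\left(164,\frac{1}{88 + 210} \right)} - -453056 = \frac{-9 - 164}{4 \left(70 + \frac{1}{88 + 210}\right)} - -453056 = \frac{-9 - 164}{4 \left(70 + \frac{1}{298}\right)} + 453056 = \frac{1}{4} \frac{1}{70 + \frac{1}{298}} \left(-173\right) + 453056 = \frac{1}{4} \frac{1}{\frac{20861}{298}} \left(-173\right) + 453056 = \frac{1}{4} \cdot \frac{298}{20861} \left(-173\right) + 453056 = - \frac{25777}{41722} + 453056 = \frac{18902376655}{41722}$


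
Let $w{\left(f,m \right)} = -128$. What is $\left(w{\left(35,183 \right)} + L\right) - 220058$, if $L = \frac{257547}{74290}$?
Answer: $- \frac{16357360393}{74290} \approx -2.2018 \cdot 10^{5}$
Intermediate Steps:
$L = \frac{257547}{74290}$ ($L = 257547 \cdot \frac{1}{74290} = \frac{257547}{74290} \approx 3.4668$)
$\left(w{\left(35,183 \right)} + L\right) - 220058 = \left(-128 + \frac{257547}{74290}\right) - 220058 = - \frac{9251573}{74290} - 220058 = - \frac{16357360393}{74290}$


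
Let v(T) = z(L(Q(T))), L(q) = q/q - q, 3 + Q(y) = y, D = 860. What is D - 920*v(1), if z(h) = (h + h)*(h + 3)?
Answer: -32260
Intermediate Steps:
Q(y) = -3 + y
L(q) = 1 - q
z(h) = 2*h*(3 + h) (z(h) = (2*h)*(3 + h) = 2*h*(3 + h))
v(T) = 2*(4 - T)*(7 - T) (v(T) = 2*(1 - (-3 + T))*(3 + (1 - (-3 + T))) = 2*(1 + (3 - T))*(3 + (1 + (3 - T))) = 2*(4 - T)*(3 + (4 - T)) = 2*(4 - T)*(7 - T))
D - 920*v(1) = 860 - 1840*(-7 + 1)*(-4 + 1) = 860 - 1840*(-6)*(-3) = 860 - 920*36 = 860 - 33120 = -32260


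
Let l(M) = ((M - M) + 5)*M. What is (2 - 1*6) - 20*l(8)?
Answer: -804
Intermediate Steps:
l(M) = 5*M (l(M) = (0 + 5)*M = 5*M)
(2 - 1*6) - 20*l(8) = (2 - 1*6) - 100*8 = (2 - 6) - 20*40 = -4 - 800 = -804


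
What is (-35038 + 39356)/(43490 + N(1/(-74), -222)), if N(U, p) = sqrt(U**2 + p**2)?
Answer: 205667410864/2071385509683 - 319532*sqrt(269879185)/10356927548415 ≈ 0.098783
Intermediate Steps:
(-35038 + 39356)/(43490 + N(1/(-74), -222)) = (-35038 + 39356)/(43490 + sqrt((1/(-74))**2 + (-222)**2)) = 4318/(43490 + sqrt((-1/74)**2 + 49284)) = 4318/(43490 + sqrt(1/5476 + 49284)) = 4318/(43490 + sqrt(269879185/5476)) = 4318/(43490 + sqrt(269879185)/74)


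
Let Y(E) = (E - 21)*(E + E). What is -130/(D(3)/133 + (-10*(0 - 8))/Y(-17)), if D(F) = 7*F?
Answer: -41990/71 ≈ -591.41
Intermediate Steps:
Y(E) = 2*E*(-21 + E) (Y(E) = (-21 + E)*(2*E) = 2*E*(-21 + E))
-130/(D(3)/133 + (-10*(0 - 8))/Y(-17)) = -130/((7*3)/133 + (-10*(0 - 8))/((2*(-17)*(-21 - 17)))) = -130/(21*(1/133) + (-10*(-8))/((2*(-17)*(-38)))) = -130/(3/19 + 80/1292) = -130/(3/19 + 80*(1/1292)) = -130/(3/19 + 20/323) = -130/71/323 = -130*323/71 = -41990/71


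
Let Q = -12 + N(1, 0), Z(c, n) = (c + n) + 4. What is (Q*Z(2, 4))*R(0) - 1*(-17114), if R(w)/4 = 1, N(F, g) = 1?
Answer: 16674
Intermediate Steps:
Z(c, n) = 4 + c + n
R(w) = 4 (R(w) = 4*1 = 4)
Q = -11 (Q = -12 + 1 = -11)
(Q*Z(2, 4))*R(0) - 1*(-17114) = -11*(4 + 2 + 4)*4 - 1*(-17114) = -11*10*4 + 17114 = -110*4 + 17114 = -440 + 17114 = 16674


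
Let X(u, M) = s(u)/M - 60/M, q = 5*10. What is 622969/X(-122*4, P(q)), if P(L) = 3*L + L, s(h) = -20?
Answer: -3114845/2 ≈ -1.5574e+6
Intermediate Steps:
q = 50
P(L) = 4*L
X(u, M) = -80/M (X(u, M) = -20/M - 60/M = -80/M)
622969/X(-122*4, P(q)) = 622969/((-80/(4*50))) = 622969/((-80/200)) = 622969/((-80*1/200)) = 622969/(-⅖) = 622969*(-5/2) = -3114845/2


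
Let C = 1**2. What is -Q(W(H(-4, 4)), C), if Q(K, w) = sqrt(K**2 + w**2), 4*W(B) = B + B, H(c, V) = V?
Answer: -sqrt(5) ≈ -2.2361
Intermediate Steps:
C = 1
W(B) = B/2 (W(B) = (B + B)/4 = (2*B)/4 = B/2)
-Q(W(H(-4, 4)), C) = -sqrt(((1/2)*4)**2 + 1**2) = -sqrt(2**2 + 1) = -sqrt(4 + 1) = -sqrt(5)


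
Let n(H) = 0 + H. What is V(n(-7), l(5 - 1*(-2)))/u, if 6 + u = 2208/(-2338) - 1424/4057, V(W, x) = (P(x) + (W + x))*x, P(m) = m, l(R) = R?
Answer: -232389017/34599382 ≈ -6.7166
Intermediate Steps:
n(H) = H
V(W, x) = x*(W + 2*x) (V(W, x) = (x + (W + x))*x = (W + 2*x)*x = x*(W + 2*x))
u = -34599382/4742633 (u = -6 + (2208/(-2338) - 1424/4057) = -6 + (2208*(-1/2338) - 1424*1/4057) = -6 + (-1104/1169 - 1424/4057) = -6 - 6143584/4742633 = -34599382/4742633 ≈ -7.2954)
V(n(-7), l(5 - 1*(-2)))/u = ((5 - 1*(-2))*(-7 + 2*(5 - 1*(-2))))/(-34599382/4742633) = ((5 + 2)*(-7 + 2*(5 + 2)))*(-4742633/34599382) = (7*(-7 + 2*7))*(-4742633/34599382) = (7*(-7 + 14))*(-4742633/34599382) = (7*7)*(-4742633/34599382) = 49*(-4742633/34599382) = -232389017/34599382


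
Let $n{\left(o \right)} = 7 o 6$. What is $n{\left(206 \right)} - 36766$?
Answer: $-28114$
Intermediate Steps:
$n{\left(o \right)} = 42 o$
$n{\left(206 \right)} - 36766 = 42 \cdot 206 - 36766 = 8652 - 36766 = -28114$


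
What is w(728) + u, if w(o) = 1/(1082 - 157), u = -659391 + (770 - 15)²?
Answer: -82663549/925 ≈ -89366.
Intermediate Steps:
u = -89366 (u = -659391 + 755² = -659391 + 570025 = -89366)
w(o) = 1/925
w(728) + u = 1/925 - 89366 = -82663549/925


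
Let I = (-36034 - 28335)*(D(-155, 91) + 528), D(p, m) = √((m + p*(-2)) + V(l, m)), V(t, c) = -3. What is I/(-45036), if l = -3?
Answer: 2832236/3753 + 64369*√398/45036 ≈ 783.17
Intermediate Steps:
D(p, m) = √(-3 + m - 2*p) (D(p, m) = √((m + p*(-2)) - 3) = √((m - 2*p) - 3) = √(-3 + m - 2*p))
I = -33986832 - 64369*√398 (I = (-36034 - 28335)*(√(-3 + 91 - 2*(-155)) + 528) = -64369*(√(-3 + 91 + 310) + 528) = -64369*(√398 + 528) = -64369*(528 + √398) = -33986832 - 64369*√398 ≈ -3.5271e+7)
I/(-45036) = (-33986832 - 64369*√398)/(-45036) = (-33986832 - 64369*√398)*(-1/45036) = 2832236/3753 + 64369*√398/45036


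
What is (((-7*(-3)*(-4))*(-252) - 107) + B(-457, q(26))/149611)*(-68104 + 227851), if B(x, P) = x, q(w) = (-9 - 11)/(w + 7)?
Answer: 71907985452294/21373 ≈ 3.3644e+9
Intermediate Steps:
q(w) = -20/(7 + w)
(((-7*(-3)*(-4))*(-252) - 107) + B(-457, q(26))/149611)*(-68104 + 227851) = (((-7*(-3)*(-4))*(-252) - 107) - 457/149611)*(-68104 + 227851) = (((21*(-4))*(-252) - 107) - 457*1/149611)*159747 = ((-84*(-252) - 107) - 457/149611)*159747 = ((21168 - 107) - 457/149611)*159747 = (21061 - 457/149611)*159747 = (3150956814/149611)*159747 = 71907985452294/21373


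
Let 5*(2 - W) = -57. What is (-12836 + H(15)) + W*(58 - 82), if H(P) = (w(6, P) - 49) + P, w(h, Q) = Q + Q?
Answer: -65808/5 ≈ -13162.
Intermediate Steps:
W = 67/5 (W = 2 - 1/5*(-57) = 2 + 57/5 = 67/5 ≈ 13.400)
w(h, Q) = 2*Q
H(P) = -49 + 3*P (H(P) = (2*P - 49) + P = (-49 + 2*P) + P = -49 + 3*P)
(-12836 + H(15)) + W*(58 - 82) = (-12836 + (-49 + 3*15)) + 67*(58 - 82)/5 = (-12836 + (-49 + 45)) + (67/5)*(-24) = (-12836 - 4) - 1608/5 = -12840 - 1608/5 = -65808/5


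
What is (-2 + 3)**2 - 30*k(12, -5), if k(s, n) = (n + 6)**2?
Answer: -29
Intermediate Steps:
k(s, n) = (6 + n)**2
(-2 + 3)**2 - 30*k(12, -5) = (-2 + 3)**2 - 30*(6 - 5)**2 = 1**2 - 30*1**2 = 1 - 30*1 = 1 - 30 = -29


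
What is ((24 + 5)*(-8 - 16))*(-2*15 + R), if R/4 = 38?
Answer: -84912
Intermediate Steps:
R = 152 (R = 4*38 = 152)
((24 + 5)*(-8 - 16))*(-2*15 + R) = ((24 + 5)*(-8 - 16))*(-2*15 + 152) = (29*(-24))*(-1*30 + 152) = -696*(-30 + 152) = -696*122 = -84912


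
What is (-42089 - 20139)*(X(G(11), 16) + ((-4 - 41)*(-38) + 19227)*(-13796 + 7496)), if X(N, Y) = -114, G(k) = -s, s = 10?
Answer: 8208073200792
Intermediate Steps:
G(k) = -10 (G(k) = -1*10 = -10)
(-42089 - 20139)*(X(G(11), 16) + ((-4 - 41)*(-38) + 19227)*(-13796 + 7496)) = (-42089 - 20139)*(-114 + ((-4 - 41)*(-38) + 19227)*(-13796 + 7496)) = -62228*(-114 + (-45*(-38) + 19227)*(-6300)) = -62228*(-114 + (1710 + 19227)*(-6300)) = -62228*(-114 + 20937*(-6300)) = -62228*(-114 - 131903100) = -62228*(-131903214) = 8208073200792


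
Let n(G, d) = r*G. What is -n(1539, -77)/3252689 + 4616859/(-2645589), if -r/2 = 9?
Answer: -4981306125791/2868426079607 ≈ -1.7366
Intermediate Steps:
r = -18 (r = -2*9 = -18)
n(G, d) = -18*G
-n(1539, -77)/3252689 + 4616859/(-2645589) = -(-18)*1539/3252689 + 4616859/(-2645589) = -1*(-27702)*(1/3252689) + 4616859*(-1/2645589) = 27702*(1/3252689) - 1538953/881863 = 27702/3252689 - 1538953/881863 = -4981306125791/2868426079607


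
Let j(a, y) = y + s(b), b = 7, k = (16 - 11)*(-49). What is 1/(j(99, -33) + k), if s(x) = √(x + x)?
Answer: -139/38635 - √14/77270 ≈ -0.0036462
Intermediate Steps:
k = -245 (k = 5*(-49) = -245)
s(x) = √2*√x (s(x) = √(2*x) = √2*√x)
j(a, y) = y + √14 (j(a, y) = y + √2*√7 = y + √14)
1/(j(99, -33) + k) = 1/((-33 + √14) - 245) = 1/(-278 + √14)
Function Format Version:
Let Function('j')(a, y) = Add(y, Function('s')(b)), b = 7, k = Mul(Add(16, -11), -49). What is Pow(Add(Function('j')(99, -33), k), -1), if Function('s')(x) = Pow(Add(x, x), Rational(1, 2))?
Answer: Add(Rational(-139, 38635), Mul(Rational(-1, 77270), Pow(14, Rational(1, 2)))) ≈ -0.0036462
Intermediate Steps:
k = -245 (k = Mul(5, -49) = -245)
Function('s')(x) = Mul(Pow(2, Rational(1, 2)), Pow(x, Rational(1, 2))) (Function('s')(x) = Pow(Mul(2, x), Rational(1, 2)) = Mul(Pow(2, Rational(1, 2)), Pow(x, Rational(1, 2))))
Function('j')(a, y) = Add(y, Pow(14, Rational(1, 2))) (Function('j')(a, y) = Add(y, Mul(Pow(2, Rational(1, 2)), Pow(7, Rational(1, 2)))) = Add(y, Pow(14, Rational(1, 2))))
Pow(Add(Function('j')(99, -33), k), -1) = Pow(Add(Add(-33, Pow(14, Rational(1, 2))), -245), -1) = Pow(Add(-278, Pow(14, Rational(1, 2))), -1)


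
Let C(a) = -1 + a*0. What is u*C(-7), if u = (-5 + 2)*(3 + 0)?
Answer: 9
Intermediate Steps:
u = -9 (u = -3*3 = -9)
C(a) = -1 (C(a) = -1 + 0 = -1)
u*C(-7) = -9*(-1) = 9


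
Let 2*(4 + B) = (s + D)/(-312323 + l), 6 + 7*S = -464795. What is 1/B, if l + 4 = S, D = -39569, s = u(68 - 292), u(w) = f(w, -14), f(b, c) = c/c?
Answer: -1325545/5232936 ≈ -0.25331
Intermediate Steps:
f(b, c) = 1
u(w) = 1
s = 1
S = -464801/7 (S = -6/7 + (⅐)*(-464795) = -6/7 - 464795/7 = -464801/7 ≈ -66400.)
l = -464829/7 (l = -4 - 464801/7 = -464829/7 ≈ -66404.)
B = -5232936/1325545 (B = -4 + ((1 - 39569)/(-312323 - 464829/7))/2 = -4 + (-39568/(-2651090/7))/2 = -4 + (-39568*(-7/2651090))/2 = -4 + (½)*(138488/1325545) = -4 + 69244/1325545 = -5232936/1325545 ≈ -3.9478)
1/B = 1/(-5232936/1325545) = -1325545/5232936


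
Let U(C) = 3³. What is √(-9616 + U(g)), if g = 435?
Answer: I*√9589 ≈ 97.923*I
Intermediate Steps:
U(C) = 27
√(-9616 + U(g)) = √(-9616 + 27) = √(-9589) = I*√9589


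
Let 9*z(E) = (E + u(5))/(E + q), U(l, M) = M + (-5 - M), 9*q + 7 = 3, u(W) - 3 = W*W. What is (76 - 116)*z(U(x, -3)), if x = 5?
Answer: 920/49 ≈ 18.776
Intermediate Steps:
u(W) = 3 + W² (u(W) = 3 + W*W = 3 + W²)
q = -4/9 (q = -7/9 + (⅑)*3 = -7/9 + ⅓ = -4/9 ≈ -0.44444)
U(l, M) = -5
z(E) = (28 + E)/(9*(-4/9 + E)) (z(E) = ((E + (3 + 5²))/(E - 4/9))/9 = ((E + (3 + 25))/(-4/9 + E))/9 = ((E + 28)/(-4/9 + E))/9 = ((28 + E)/(-4/9 + E))/9 = (28 + E)/(9*(-4/9 + E)))
(76 - 116)*z(U(x, -3)) = (76 - 116)*((28 - 5)/(-4 + 9*(-5))) = -40*23/(-4 - 45) = -40*23/(-49) = -(-40)*23/49 = -40*(-23/49) = 920/49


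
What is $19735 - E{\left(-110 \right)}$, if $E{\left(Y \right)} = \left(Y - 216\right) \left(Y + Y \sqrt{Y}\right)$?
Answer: $-16125 - 35860 i \sqrt{110} \approx -16125.0 - 3.761 \cdot 10^{5} i$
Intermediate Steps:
$E{\left(Y \right)} = \left(-216 + Y\right) \left(Y + Y^{\frac{3}{2}}\right)$
$19735 - E{\left(-110 \right)} = 19735 - \left(\left(-110\right)^{2} + \left(-110\right)^{\frac{5}{2}} - -23760 - 216 \left(-110\right)^{\frac{3}{2}}\right) = 19735 - \left(12100 + 12100 i \sqrt{110} + 23760 - 216 \left(- 110 i \sqrt{110}\right)\right) = 19735 - \left(12100 + 12100 i \sqrt{110} + 23760 + 23760 i \sqrt{110}\right) = 19735 - \left(35860 + 35860 i \sqrt{110}\right) = -16125 - 35860 i \sqrt{110}$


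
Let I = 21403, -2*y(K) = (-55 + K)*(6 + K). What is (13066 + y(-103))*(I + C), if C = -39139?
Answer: -95827608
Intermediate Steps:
y(K) = -(-55 + K)*(6 + K)/2
(13066 + y(-103))*(I + C) = (13066 + (165 - 1/2*(-103)**2 + (49/2)*(-103)))*(21403 - 39139) = (13066 + (165 - 1/2*10609 - 5047/2))*(-17736) = (13066 + (165 - 10609/2 - 5047/2))*(-17736) = (13066 - 7663)*(-17736) = 5403*(-17736) = -95827608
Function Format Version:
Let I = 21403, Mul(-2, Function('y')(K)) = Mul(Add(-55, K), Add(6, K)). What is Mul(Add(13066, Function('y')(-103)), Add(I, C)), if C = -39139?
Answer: -95827608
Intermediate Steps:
Function('y')(K) = Mul(Rational(-1, 2), Add(-55, K), Add(6, K)) (Function('y')(K) = Mul(Rational(-1, 2), Mul(Add(-55, K), Add(6, K))) = Mul(Rational(-1, 2), Add(-55, K), Add(6, K)))
Mul(Add(13066, Function('y')(-103)), Add(I, C)) = Mul(Add(13066, Add(165, Mul(Rational(-1, 2), Pow(-103, 2)), Mul(Rational(49, 2), -103))), Add(21403, -39139)) = Mul(Add(13066, Add(165, Mul(Rational(-1, 2), 10609), Rational(-5047, 2))), -17736) = Mul(Add(13066, Add(165, Rational(-10609, 2), Rational(-5047, 2))), -17736) = Mul(Add(13066, -7663), -17736) = Mul(5403, -17736) = -95827608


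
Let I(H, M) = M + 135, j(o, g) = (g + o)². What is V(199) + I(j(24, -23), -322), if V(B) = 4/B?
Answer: -37209/199 ≈ -186.98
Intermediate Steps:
I(H, M) = 135 + M
V(199) + I(j(24, -23), -322) = 4/199 + (135 - 322) = 4*(1/199) - 187 = 4/199 - 187 = -37209/199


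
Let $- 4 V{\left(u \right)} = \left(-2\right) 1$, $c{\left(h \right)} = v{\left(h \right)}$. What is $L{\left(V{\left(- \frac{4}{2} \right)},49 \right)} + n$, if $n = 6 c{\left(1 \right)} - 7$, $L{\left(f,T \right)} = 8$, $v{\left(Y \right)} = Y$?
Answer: $7$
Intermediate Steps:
$c{\left(h \right)} = h$
$V{\left(u \right)} = \frac{1}{2}$ ($V{\left(u \right)} = - \frac{\left(-2\right) 1}{4} = \left(- \frac{1}{4}\right) \left(-2\right) = \frac{1}{2}$)
$n = -1$ ($n = 6 \cdot 1 - 7 = 6 - 7 = -1$)
$L{\left(V{\left(- \frac{4}{2} \right)},49 \right)} + n = 8 - 1 = 7$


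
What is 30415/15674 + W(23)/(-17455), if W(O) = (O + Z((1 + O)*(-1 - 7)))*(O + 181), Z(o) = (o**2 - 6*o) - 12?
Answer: -121060286567/273589670 ≈ -442.49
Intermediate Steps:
Z(o) = -12 + o**2 - 6*o
W(O) = (181 + O)*(36 + (-8 - 8*O)**2 + 49*O) (W(O) = (O + (-12 + ((1 + O)*(-1 - 7))**2 - 6*(1 + O)*(-1 - 7)))*(O + 181) = (O + (-12 + ((1 + O)*(-8))**2 - 6*(1 + O)*(-8)))*(181 + O) = (O + (-12 + (-8 - 8*O)**2 - 6*(-8 - 8*O)))*(181 + O) = (O + (-12 + (-8 - 8*O)**2 + (48 + 48*O)))*(181 + O) = (O + (36 + (-8 - 8*O)**2 + 48*O))*(181 + O) = (36 + (-8 - 8*O)**2 + 49*O)*(181 + O) = (181 + O)*(36 + (-8 - 8*O)**2 + 49*O))
30415/15674 + W(23)/(-17455) = 30415/15674 + (18100 + 64*23**3 + 11761*23**2 + 32137*23)/(-17455) = 30415*(1/15674) + (18100 + 64*12167 + 11761*529 + 739151)*(-1/17455) = 30415/15674 + (18100 + 778688 + 6221569 + 739151)*(-1/17455) = 30415/15674 + 7757508*(-1/17455) = 30415/15674 - 7757508/17455 = -121060286567/273589670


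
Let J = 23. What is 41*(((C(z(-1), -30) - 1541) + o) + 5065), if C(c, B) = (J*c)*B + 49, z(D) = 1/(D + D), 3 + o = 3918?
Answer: 321153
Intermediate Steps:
o = 3915 (o = -3 + 3918 = 3915)
z(D) = 1/(2*D)
C(c, B) = 49 + 23*B*c (C(c, B) = (23*c)*B + 49 = 23*B*c + 49 = 49 + 23*B*c)
41*(((C(z(-1), -30) - 1541) + o) + 5065) = 41*((((49 + 23*(-30)*((½)/(-1))) - 1541) + 3915) + 5065) = 41*((((49 + 23*(-30)*((½)*(-1))) - 1541) + 3915) + 5065) = 41*((((49 + 23*(-30)*(-½)) - 1541) + 3915) + 5065) = 41*((((49 + 345) - 1541) + 3915) + 5065) = 41*(((394 - 1541) + 3915) + 5065) = 41*((-1147 + 3915) + 5065) = 41*(2768 + 5065) = 41*7833 = 321153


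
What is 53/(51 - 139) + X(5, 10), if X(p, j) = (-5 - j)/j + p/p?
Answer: -97/88 ≈ -1.1023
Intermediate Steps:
X(p, j) = 1 + (-5 - j)/j (X(p, j) = (-5 - j)/j + 1 = 1 + (-5 - j)/j)
53/(51 - 139) + X(5, 10) = 53/(51 - 139) - 5/10 = 53/(-88) - 5*⅒ = -1/88*53 - ½ = -53/88 - ½ = -97/88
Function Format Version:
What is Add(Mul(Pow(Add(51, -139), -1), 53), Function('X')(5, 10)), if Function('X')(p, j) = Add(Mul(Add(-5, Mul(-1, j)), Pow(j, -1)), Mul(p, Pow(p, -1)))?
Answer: Rational(-97, 88) ≈ -1.1023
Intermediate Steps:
Function('X')(p, j) = Add(1, Mul(Pow(j, -1), Add(-5, Mul(-1, j)))) (Function('X')(p, j) = Add(Mul(Pow(j, -1), Add(-5, Mul(-1, j))), 1) = Add(1, Mul(Pow(j, -1), Add(-5, Mul(-1, j)))))
Add(Mul(Pow(Add(51, -139), -1), 53), Function('X')(5, 10)) = Add(Mul(Pow(Add(51, -139), -1), 53), Mul(-5, Pow(10, -1))) = Add(Mul(Pow(-88, -1), 53), Mul(-5, Rational(1, 10))) = Add(Mul(Rational(-1, 88), 53), Rational(-1, 2)) = Add(Rational(-53, 88), Rational(-1, 2)) = Rational(-97, 88)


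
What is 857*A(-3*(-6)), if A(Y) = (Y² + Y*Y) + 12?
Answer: 565620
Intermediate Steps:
A(Y) = 12 + 2*Y² (A(Y) = (Y² + Y²) + 12 = 2*Y² + 12 = 12 + 2*Y²)
857*A(-3*(-6)) = 857*(12 + 2*(-3*(-6))²) = 857*(12 + 2*18²) = 857*(12 + 2*324) = 857*(12 + 648) = 857*660 = 565620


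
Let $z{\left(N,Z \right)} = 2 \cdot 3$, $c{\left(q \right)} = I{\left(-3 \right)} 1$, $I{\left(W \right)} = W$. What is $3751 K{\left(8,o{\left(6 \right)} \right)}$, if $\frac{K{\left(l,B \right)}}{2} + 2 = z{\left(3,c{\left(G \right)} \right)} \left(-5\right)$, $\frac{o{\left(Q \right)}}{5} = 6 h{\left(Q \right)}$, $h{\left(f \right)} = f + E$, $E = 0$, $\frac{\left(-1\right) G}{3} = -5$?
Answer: $-240064$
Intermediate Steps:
$G = 15$ ($G = \left(-3\right) \left(-5\right) = 15$)
$c{\left(q \right)} = -3$ ($c{\left(q \right)} = \left(-3\right) 1 = -3$)
$z{\left(N,Z \right)} = 6$
$h{\left(f \right)} = f$ ($h{\left(f \right)} = f + 0 = f$)
$o{\left(Q \right)} = 30 Q$ ($o{\left(Q \right)} = 5 \cdot 6 Q = 30 Q$)
$K{\left(l,B \right)} = -64$ ($K{\left(l,B \right)} = -4 + 2 \cdot 6 \left(-5\right) = -4 + 2 \left(-30\right) = -4 - 60 = -64$)
$3751 K{\left(8,o{\left(6 \right)} \right)} = 3751 \left(-64\right) = -240064$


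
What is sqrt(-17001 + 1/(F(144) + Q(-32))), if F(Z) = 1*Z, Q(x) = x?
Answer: I*sqrt(13328777)/28 ≈ 130.39*I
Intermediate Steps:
F(Z) = Z
sqrt(-17001 + 1/(F(144) + Q(-32))) = sqrt(-17001 + 1/(144 - 32)) = sqrt(-17001 + 1/112) = sqrt(-1904111/112) = I*sqrt(13328777)/28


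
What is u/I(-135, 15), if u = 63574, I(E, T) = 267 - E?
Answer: 31787/201 ≈ 158.14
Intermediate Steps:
u/I(-135, 15) = 63574/(267 - 1*(-135)) = 63574/(267 + 135) = 63574/402 = 63574*(1/402) = 31787/201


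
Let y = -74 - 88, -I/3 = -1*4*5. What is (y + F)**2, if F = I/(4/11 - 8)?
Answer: 1413721/49 ≈ 28851.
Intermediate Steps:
I = 60 (I = -3*(-1*4)*5 = -(-12)*5 = -3*(-20) = 60)
F = -55/7 (F = 60/(4/11 - 8) = 60/(-84/11) = -11/84*60 = -55/7 ≈ -7.8571)
y = -162
(y + F)**2 = (-162 - 55/7)**2 = (-1189/7)**2 = 1413721/49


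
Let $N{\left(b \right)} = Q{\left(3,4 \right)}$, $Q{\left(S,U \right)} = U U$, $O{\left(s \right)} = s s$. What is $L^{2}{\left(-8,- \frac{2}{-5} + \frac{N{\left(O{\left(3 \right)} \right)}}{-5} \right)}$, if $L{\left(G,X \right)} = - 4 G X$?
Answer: $\frac{200704}{25} \approx 8028.2$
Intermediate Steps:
$O{\left(s \right)} = s^{2}$
$Q{\left(S,U \right)} = U^{2}$
$N{\left(b \right)} = 16$ ($N{\left(b \right)} = 4^{2} = 16$)
$L{\left(G,X \right)} = - 4 G X$
$L^{2}{\left(-8,- \frac{2}{-5} + \frac{N{\left(O{\left(3 \right)} \right)}}{-5} \right)} = \left(\left(-4\right) \left(-8\right) \left(- \frac{2}{-5} + \frac{16}{-5}\right)\right)^{2} = \left(\left(-4\right) \left(-8\right) \left(\left(-2\right) \left(- \frac{1}{5}\right) + 16 \left(- \frac{1}{5}\right)\right)\right)^{2} = \left(\left(-4\right) \left(-8\right) \left(\frac{2}{5} - \frac{16}{5}\right)\right)^{2} = \left(\left(-4\right) \left(-8\right) \left(- \frac{14}{5}\right)\right)^{2} = \left(- \frac{448}{5}\right)^{2} = \frac{200704}{25}$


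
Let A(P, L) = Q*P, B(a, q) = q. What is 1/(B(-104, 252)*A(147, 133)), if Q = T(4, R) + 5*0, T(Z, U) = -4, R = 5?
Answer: -1/148176 ≈ -6.7487e-6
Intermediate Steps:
Q = -4 (Q = -4 + 5*0 = -4 + 0 = -4)
A(P, L) = -4*P
1/(B(-104, 252)*A(147, 133)) = 1/(252*((-4*147))) = (1/252)/(-588) = (1/252)*(-1/588) = -1/148176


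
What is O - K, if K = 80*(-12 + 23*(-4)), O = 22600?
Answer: 30920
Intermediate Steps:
K = -8320 (K = 80*(-12 - 92) = 80*(-104) = -8320)
O - K = 22600 - 1*(-8320) = 22600 + 8320 = 30920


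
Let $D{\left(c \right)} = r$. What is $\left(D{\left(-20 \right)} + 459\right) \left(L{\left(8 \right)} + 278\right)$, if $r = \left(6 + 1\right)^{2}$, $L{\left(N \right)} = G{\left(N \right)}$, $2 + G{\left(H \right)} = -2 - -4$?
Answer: $141224$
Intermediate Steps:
$G{\left(H \right)} = 0$ ($G{\left(H \right)} = -2 - -2 = -2 + \left(-2 + 4\right) = -2 + 2 = 0$)
$L{\left(N \right)} = 0$
$r = 49$ ($r = 7^{2} = 49$)
$D{\left(c \right)} = 49$
$\left(D{\left(-20 \right)} + 459\right) \left(L{\left(8 \right)} + 278\right) = \left(49 + 459\right) \left(0 + 278\right) = 508 \cdot 278 = 141224$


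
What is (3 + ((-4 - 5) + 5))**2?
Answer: 1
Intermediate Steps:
(3 + ((-4 - 5) + 5))**2 = (3 + (-9 + 5))**2 = (3 - 4)**2 = (-1)**2 = 1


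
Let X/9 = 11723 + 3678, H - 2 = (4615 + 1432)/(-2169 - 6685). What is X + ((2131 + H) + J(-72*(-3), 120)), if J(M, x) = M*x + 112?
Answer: 1476610949/8854 ≈ 1.6677e+5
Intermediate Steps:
H = 11661/8854 (H = 2 + (4615 + 1432)/(-2169 - 6685) = 2 + 6047/(-8854) = 2 + 6047*(-1/8854) = 2 - 6047/8854 = 11661/8854 ≈ 1.3170)
J(M, x) = 112 + M*x
X = 138609 (X = 9*(11723 + 3678) = 9*15401 = 138609)
X + ((2131 + H) + J(-72*(-3), 120)) = 138609 + ((2131 + 11661/8854) + (112 - 72*(-3)*120)) = 138609 + (18879535/8854 + (112 + 216*120)) = 138609 + (18879535/8854 + (112 + 25920)) = 138609 + (18879535/8854 + 26032) = 138609 + 249366863/8854 = 1476610949/8854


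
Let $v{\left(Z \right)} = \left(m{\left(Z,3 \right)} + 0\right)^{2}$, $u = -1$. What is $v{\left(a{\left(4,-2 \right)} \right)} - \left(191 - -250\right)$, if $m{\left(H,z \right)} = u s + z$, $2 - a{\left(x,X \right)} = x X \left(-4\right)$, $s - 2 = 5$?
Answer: $-425$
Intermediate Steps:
$s = 7$ ($s = 2 + 5 = 7$)
$a{\left(x,X \right)} = 2 + 4 X x$ ($a{\left(x,X \right)} = 2 - x X \left(-4\right) = 2 - X x \left(-4\right) = 2 - - 4 X x = 2 + 4 X x$)
$m{\left(H,z \right)} = -7 + z$ ($m{\left(H,z \right)} = \left(-1\right) 7 + z = -7 + z$)
$v{\left(Z \right)} = 16$ ($v{\left(Z \right)} = \left(\left(-7 + 3\right) + 0\right)^{2} = \left(-4 + 0\right)^{2} = \left(-4\right)^{2} = 16$)
$v{\left(a{\left(4,-2 \right)} \right)} - \left(191 - -250\right) = 16 - \left(191 - -250\right) = 16 - \left(191 + 250\right) = 16 - 441 = -425$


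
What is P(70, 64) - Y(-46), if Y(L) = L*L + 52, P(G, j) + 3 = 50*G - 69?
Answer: 1260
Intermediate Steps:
P(G, j) = -72 + 50*G (P(G, j) = -3 + (50*G - 69) = -3 + (-69 + 50*G) = -72 + 50*G)
Y(L) = 52 + L² (Y(L) = L² + 52 = 52 + L²)
P(70, 64) - Y(-46) = (-72 + 50*70) - (52 + (-46)²) = (-72 + 3500) - (52 + 2116) = 3428 - 1*2168 = 3428 - 2168 = 1260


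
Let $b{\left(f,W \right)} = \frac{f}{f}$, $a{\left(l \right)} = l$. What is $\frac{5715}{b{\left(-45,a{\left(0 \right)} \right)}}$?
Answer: $5715$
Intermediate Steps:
$b{\left(f,W \right)} = 1$
$\frac{5715}{b{\left(-45,a{\left(0 \right)} \right)}} = \frac{5715}{1} = 5715 \cdot 1 = 5715$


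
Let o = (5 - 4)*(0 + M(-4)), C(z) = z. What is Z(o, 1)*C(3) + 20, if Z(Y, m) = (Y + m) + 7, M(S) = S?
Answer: 32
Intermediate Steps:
o = -4 (o = (5 - 4)*(0 - 4) = 1*(-4) = -4)
Z(Y, m) = 7 + Y + m
Z(o, 1)*C(3) + 20 = (7 - 4 + 1)*3 + 20 = 4*3 + 20 = 12 + 20 = 32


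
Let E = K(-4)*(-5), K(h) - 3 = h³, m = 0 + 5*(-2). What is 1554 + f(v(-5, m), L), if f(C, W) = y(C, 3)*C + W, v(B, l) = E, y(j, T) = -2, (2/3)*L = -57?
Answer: 1717/2 ≈ 858.50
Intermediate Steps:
L = -171/2 (L = (3/2)*(-57) = -171/2 ≈ -85.500)
m = -10 (m = 0 - 10 = -10)
K(h) = 3 + h³
E = 305 (E = (3 + (-4)³)*(-5) = (3 - 64)*(-5) = -61*(-5) = 305)
v(B, l) = 305
f(C, W) = W - 2*C (f(C, W) = -2*C + W = W - 2*C)
1554 + f(v(-5, m), L) = 1554 + (-171/2 - 2*305) = 1554 + (-171/2 - 610) = 1554 - 1391/2 = 1717/2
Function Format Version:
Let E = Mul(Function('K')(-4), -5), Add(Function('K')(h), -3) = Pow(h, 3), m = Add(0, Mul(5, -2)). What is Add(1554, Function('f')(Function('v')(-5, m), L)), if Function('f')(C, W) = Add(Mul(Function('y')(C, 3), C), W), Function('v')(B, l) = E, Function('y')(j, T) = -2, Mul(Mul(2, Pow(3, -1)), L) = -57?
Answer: Rational(1717, 2) ≈ 858.50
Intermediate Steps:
L = Rational(-171, 2) (L = Mul(Rational(3, 2), -57) = Rational(-171, 2) ≈ -85.500)
m = -10 (m = Add(0, -10) = -10)
Function('K')(h) = Add(3, Pow(h, 3))
E = 305 (E = Mul(Add(3, Pow(-4, 3)), -5) = Mul(Add(3, -64), -5) = Mul(-61, -5) = 305)
Function('v')(B, l) = 305
Function('f')(C, W) = Add(W, Mul(-2, C)) (Function('f')(C, W) = Add(Mul(-2, C), W) = Add(W, Mul(-2, C)))
Add(1554, Function('f')(Function('v')(-5, m), L)) = Add(1554, Add(Rational(-171, 2), Mul(-2, 305))) = Add(1554, Add(Rational(-171, 2), -610)) = Add(1554, Rational(-1391, 2)) = Rational(1717, 2)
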